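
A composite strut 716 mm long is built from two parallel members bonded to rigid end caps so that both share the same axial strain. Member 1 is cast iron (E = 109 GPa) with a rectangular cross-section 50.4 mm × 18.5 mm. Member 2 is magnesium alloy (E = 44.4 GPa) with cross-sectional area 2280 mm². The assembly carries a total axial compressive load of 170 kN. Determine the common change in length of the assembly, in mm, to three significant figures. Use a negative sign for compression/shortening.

-0.600 mm

A_1 = 932.4 mm².
Equal strain + equilibrium ⇒ each member carries load in proportion to AE: A₁E₁ = 101600000 N, A₂E₂ = 101200000 N, ΣAE = 202900000 N.
δ = PL/ΣAE = -170000·716/202900000 = -0.6 mm.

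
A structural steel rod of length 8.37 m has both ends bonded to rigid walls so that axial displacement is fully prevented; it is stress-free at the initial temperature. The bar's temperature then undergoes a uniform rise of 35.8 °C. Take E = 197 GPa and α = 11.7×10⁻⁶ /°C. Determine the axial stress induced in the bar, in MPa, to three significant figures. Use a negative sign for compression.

-82.5 MPa

Free thermal expansion αLΔT = 11.7e-6 · 8370 · 35.8 = 3.506 mm.
The walls impose strain ε = −(3.506)/8370 = -4.1886e-04; σ = Eε = 197000 · -4.1886e-04 = -82.52 MPa.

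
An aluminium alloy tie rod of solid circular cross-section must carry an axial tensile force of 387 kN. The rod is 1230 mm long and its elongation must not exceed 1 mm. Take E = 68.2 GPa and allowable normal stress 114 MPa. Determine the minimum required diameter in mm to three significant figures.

Required area A ≥ P/σ_allow = 387000/114 = 3395 mm².
For a solid circular section, d ≥ √(4A/π) = 65.74 mm.
Elongation limit: A ≥ PL/(Eδ_allow) = 387000·1230/(68200·1) = 6980 mm² ⇒ d ≥ 94.27 mm.
The elongation limit governs.

94.3 mm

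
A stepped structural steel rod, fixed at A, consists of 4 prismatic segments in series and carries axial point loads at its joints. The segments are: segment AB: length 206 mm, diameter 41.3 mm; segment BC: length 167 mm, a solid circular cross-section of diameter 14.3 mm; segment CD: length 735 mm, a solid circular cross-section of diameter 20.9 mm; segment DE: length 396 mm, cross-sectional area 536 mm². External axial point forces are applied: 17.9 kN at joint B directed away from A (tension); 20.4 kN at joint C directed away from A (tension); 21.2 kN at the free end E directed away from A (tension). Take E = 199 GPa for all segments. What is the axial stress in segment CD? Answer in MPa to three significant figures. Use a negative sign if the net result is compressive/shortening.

61.8 MPa

Internal axial forces (sectioning from the free end, tension +): N_DE = 21.2 kN, N_CD = 21.2 kN, N_BC = 41.6 kN, N_AB = 59.5 kN.
A_CD = 343.1 mm².
σ_CD = N_CD/A_CD = 21200/343.1 = 61.8 MPa.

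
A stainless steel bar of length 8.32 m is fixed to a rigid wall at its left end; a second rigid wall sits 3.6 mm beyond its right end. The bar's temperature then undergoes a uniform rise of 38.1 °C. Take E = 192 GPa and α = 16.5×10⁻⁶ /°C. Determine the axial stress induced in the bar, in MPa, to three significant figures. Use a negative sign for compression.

Free thermal expansion αLΔT = 16.5e-6 · 8320 · 38.1 = 5.23 mm.
The walls engage after the gap closes; constrained expansion = 5.23 − 3.6 = 1.63 mm.
The walls impose strain ε = −(1.63)/8320 = -1.9596e-04; σ = Eε = 192000 · -1.9596e-04 = -37.62 MPa.

-37.6 MPa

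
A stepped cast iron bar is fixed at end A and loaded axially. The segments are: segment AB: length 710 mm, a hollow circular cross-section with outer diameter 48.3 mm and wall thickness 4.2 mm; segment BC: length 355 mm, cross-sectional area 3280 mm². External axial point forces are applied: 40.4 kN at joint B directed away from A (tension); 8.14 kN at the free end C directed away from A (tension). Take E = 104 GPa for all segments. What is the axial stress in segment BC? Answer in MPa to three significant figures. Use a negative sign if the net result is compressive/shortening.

Internal axial forces (sectioning from the free end, tension +): N_BC = 8.14 kN, N_AB = 48.54 kN.
σ_BC = N_BC/A_BC = 8140/3280 = 2.482 MPa.

2.48 MPa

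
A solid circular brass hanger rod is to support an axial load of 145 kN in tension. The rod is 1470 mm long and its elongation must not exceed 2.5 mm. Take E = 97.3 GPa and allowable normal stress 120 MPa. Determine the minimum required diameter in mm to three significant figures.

Required area A ≥ P/σ_allow = 145000/120 = 1208 mm².
For a solid circular section, d ≥ √(4A/π) = 39.22 mm.
Elongation limit: A ≥ PL/(Eδ_allow) = 145000·1470/(97300·2.5) = 876.3 mm² ⇒ d ≥ 33.4 mm.
The stress limit governs.

39.2 mm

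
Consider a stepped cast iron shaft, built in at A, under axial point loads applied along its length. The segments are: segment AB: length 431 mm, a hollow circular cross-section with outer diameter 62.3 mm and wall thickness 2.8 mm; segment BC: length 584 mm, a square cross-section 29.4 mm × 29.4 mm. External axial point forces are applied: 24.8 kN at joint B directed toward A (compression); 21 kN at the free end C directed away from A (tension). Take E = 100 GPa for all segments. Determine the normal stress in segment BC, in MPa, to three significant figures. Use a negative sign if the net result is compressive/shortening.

Internal axial forces (sectioning from the free end, tension +): N_BC = 21 kN, N_AB = -3.8 kN.
A_BC = 864.4 mm².
σ_BC = N_BC/A_BC = 21000/864.4 = 24.3 MPa.

24.3 MPa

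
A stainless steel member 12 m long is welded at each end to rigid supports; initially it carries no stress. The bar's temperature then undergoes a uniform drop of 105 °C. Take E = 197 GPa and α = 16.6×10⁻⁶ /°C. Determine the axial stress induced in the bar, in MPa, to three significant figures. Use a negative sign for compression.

Free thermal expansion αLΔT = 16.6e-6 · 12000 · -105 = -20.92 mm.
The walls impose strain ε = −(-20.92)/12000 = 1.7430e-03; σ = Eε = 197000 · 1.7430e-03 = 343.4 MPa.

343 MPa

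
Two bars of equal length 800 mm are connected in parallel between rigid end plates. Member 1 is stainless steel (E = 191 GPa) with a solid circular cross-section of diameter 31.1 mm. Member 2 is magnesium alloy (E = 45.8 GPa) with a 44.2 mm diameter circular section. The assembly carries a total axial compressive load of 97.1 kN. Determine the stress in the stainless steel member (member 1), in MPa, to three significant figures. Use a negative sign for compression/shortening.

-86.1 MPa

A_1 = 759.6 mm².
A_2 = 1534 mm².
Equal strain + equilibrium ⇒ each member carries load in proportion to AE: A₁E₁ = 145100000 N, A₂E₂ = 70270000 N, ΣAE = 215400000 N.
σ₁ = P·E₁/ΣAE = -97100·191000/215400000 = -86.11 MPa.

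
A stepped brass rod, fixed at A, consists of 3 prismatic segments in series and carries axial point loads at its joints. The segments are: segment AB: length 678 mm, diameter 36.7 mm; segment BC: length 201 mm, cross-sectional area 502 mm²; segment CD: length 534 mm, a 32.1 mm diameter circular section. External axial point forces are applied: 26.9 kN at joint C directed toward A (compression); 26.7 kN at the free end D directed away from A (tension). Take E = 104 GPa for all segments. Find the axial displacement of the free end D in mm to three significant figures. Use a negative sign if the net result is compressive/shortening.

Internal axial forces (sectioning from the free end, tension +): N_CD = 26.7 kN, N_BC = -0.2 kN, N_AB = -0.2 kN.
A_AB = 1058 mm².
A_CD = 809.3 mm².
δ_AB = -200·678/(1058·104000) = -0.001233 mm
δ_BC = -200·201/(502·104000) = -0.00077 mm
δ_CD = 26700·534/(809.3·104000) = 0.1694 mm
δ = Σδ_i = 0.1674 mm.

0.167 mm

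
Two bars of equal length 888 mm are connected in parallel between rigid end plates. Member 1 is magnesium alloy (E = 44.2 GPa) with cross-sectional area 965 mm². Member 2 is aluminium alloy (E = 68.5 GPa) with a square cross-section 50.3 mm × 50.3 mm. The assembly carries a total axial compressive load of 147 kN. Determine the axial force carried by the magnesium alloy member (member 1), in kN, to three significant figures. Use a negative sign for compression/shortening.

A_2 = 2530 mm².
Equal strain + equilibrium ⇒ each member carries load in proportion to AE: A₁E₁ = 42650000 N, A₂E₂ = 173300000 N, ΣAE = 216000000 N.
F₁ = P·A₁E₁/ΣAE = -147000·42650000/216000000 = -29030 N.

-29.0 kN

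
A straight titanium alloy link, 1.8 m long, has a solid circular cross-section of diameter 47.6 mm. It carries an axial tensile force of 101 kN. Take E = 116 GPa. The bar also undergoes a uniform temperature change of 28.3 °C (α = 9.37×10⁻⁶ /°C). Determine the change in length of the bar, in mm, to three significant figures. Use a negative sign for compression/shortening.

1.36 mm

A = 1780 mm².
δ_mech = NL/(AE) = 101000·1800/(1780·116000) = 0.8807 mm.
δ_thermal = αLΔT = 9.37e-6·1800·28.3 = 0.4773 mm.
δ = δ_mech + δ_thermal = 1.358 mm.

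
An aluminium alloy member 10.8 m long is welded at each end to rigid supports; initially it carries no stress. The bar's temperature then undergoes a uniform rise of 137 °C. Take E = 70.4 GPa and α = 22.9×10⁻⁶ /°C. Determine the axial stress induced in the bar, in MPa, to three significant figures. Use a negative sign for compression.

-221 MPa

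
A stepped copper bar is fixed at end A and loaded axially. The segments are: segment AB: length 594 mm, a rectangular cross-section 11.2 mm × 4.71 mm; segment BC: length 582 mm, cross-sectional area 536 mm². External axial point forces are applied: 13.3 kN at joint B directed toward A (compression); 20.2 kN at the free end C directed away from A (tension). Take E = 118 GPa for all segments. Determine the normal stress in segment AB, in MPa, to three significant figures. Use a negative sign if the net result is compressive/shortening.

131 MPa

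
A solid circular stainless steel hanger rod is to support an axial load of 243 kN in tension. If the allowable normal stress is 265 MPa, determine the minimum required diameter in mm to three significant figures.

Required area A ≥ P/σ_allow = 243000/265 = 917 mm².
For a solid circular section, d ≥ √(4A/π) = 34.17 mm.

34.2 mm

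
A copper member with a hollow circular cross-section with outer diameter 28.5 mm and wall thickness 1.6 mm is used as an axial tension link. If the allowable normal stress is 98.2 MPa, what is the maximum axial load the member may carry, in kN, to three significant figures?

13.3 kN

A = 135.2 mm².
P_max = σ_allow · A = 98.2 · 135.2 = 13280 N = 13.28 kN.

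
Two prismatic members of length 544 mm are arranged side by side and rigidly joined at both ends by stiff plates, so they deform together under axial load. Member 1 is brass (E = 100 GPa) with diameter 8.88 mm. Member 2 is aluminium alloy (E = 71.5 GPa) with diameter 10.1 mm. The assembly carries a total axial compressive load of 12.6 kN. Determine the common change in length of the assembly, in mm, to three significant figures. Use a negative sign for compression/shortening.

-0.575 mm

A_1 = 61.93 mm².
A_2 = 80.12 mm².
Equal strain + equilibrium ⇒ each member carries load in proportion to AE: A₁E₁ = 6193000 N, A₂E₂ = 5728000 N, ΣAE = 11920000 N.
δ = PL/ΣAE = -12600·544/11920000 = -0.575 mm.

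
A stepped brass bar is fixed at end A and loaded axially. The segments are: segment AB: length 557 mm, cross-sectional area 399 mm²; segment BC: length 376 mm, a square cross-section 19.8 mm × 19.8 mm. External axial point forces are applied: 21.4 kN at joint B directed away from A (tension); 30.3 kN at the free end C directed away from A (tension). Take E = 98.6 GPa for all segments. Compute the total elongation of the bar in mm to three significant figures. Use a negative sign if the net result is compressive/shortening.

1.03 mm

Internal axial forces (sectioning from the free end, tension +): N_BC = 30.3 kN, N_AB = 51.7 kN.
A_BC = 392 mm².
δ_AB = 51700·557/(399·98600) = 0.732 mm
δ_BC = 30300·376/(392·98600) = 0.2947 mm
δ = Σδ_i = 1.027 mm.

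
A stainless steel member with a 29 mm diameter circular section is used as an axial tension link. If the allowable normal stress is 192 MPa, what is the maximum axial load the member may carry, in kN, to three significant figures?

127 kN

A = 660.5 mm².
P_max = σ_allow · A = 192 · 660.5 = 126800 N = 126.8 kN.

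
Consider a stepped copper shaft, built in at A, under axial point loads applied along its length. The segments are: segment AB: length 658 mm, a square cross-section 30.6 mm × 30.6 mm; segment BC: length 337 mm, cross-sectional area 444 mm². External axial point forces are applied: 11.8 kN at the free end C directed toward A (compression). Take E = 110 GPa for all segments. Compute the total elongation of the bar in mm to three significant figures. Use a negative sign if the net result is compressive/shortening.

-0.157 mm

Internal axial forces (sectioning from the free end, tension +): N_BC = -11.8 kN, N_AB = -11.8 kN.
A_AB = 936.4 mm².
δ_AB = -11800·658/(936.4·110000) = -0.07538 mm
δ_BC = -11800·337/(444·110000) = -0.08142 mm
δ = Σδ_i = -0.1568 mm.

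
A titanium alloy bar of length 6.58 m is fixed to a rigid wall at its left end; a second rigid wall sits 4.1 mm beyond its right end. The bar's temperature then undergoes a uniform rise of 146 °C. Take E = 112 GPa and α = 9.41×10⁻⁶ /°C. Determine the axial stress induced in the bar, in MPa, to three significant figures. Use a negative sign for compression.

Free thermal expansion αLΔT = 9.41e-6 · 6580 · 146 = 9.04 mm.
The walls engage after the gap closes; constrained expansion = 9.04 − 4.1 = 4.94 mm.
The walls impose strain ε = −(4.94)/6580 = -7.5076e-04; σ = Eε = 112000 · -7.5076e-04 = -84.09 MPa.

-84.1 MPa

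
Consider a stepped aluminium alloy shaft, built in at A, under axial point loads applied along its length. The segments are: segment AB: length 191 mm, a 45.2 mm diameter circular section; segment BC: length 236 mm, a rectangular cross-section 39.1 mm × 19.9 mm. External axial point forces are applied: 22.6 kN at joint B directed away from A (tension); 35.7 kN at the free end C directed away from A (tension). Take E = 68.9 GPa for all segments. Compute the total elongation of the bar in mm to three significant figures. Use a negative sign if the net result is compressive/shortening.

0.258 mm

Internal axial forces (sectioning from the free end, tension +): N_BC = 35.7 kN, N_AB = 58.3 kN.
A_AB = 1605 mm².
A_BC = 778.1 mm².
δ_AB = 58300·191/(1605·68900) = 0.1007 mm
δ_BC = 35700·236/(778.1·68900) = 0.1572 mm
δ = Σδ_i = 0.2579 mm.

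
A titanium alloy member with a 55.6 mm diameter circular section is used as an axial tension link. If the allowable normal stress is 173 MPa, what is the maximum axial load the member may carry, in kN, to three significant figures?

420 kN

A = 2428 mm².
P_max = σ_allow · A = 173 · 2428 = 420000 N = 420 kN.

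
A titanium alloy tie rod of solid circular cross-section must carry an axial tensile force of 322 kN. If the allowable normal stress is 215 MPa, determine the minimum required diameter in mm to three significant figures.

Required area A ≥ P/σ_allow = 322000/215 = 1498 mm².
For a solid circular section, d ≥ √(4A/π) = 43.67 mm.

43.7 mm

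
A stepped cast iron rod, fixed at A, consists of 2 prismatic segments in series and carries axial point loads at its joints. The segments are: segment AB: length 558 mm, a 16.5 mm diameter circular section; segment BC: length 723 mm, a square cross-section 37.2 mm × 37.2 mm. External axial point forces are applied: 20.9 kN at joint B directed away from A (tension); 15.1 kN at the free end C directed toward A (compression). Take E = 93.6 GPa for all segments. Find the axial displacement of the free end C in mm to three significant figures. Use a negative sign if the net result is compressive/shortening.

0.0774 mm

Internal axial forces (sectioning from the free end, tension +): N_BC = -15.1 kN, N_AB = 5.8 kN.
A_AB = 213.8 mm².
A_BC = 1384 mm².
δ_AB = 5800·558/(213.8·93600) = 0.1617 mm
δ_BC = -15100·723/(1384·93600) = -0.08429 mm
δ = Σδ_i = 0.07742 mm.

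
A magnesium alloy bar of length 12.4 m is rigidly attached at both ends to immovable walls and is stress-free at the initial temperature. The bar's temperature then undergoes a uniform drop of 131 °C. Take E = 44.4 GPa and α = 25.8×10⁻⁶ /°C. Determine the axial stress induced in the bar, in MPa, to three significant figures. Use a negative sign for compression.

150 MPa

Free thermal expansion αLΔT = 25.8e-6 · 12400 · -131 = -41.91 mm.
The walls impose strain ε = −(-41.91)/12400 = 3.3798e-03; σ = Eε = 44400 · 3.3798e-03 = 150.1 MPa.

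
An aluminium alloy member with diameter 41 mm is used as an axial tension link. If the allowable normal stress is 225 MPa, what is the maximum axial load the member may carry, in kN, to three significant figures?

297 kN

A = 1320 mm².
P_max = σ_allow · A = 225 · 1320 = 297100 N = 297.1 kN.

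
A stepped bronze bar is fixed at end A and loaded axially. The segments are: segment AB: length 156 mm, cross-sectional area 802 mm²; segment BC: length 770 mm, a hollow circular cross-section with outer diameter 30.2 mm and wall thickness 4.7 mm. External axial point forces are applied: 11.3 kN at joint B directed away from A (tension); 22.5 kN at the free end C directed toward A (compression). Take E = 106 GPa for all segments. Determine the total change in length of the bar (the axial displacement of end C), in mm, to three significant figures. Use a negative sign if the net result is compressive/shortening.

-0.455 mm

Internal axial forces (sectioning from the free end, tension +): N_BC = -22.5 kN, N_AB = -11.2 kN.
A_BC = 376.5 mm².
δ_AB = -11200·156/(802·106000) = -0.02055 mm
δ_BC = -22500·770/(376.5·106000) = -0.4341 mm
δ = Σδ_i = -0.4546 mm.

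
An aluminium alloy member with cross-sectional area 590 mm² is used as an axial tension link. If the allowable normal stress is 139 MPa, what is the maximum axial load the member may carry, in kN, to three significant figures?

82.0 kN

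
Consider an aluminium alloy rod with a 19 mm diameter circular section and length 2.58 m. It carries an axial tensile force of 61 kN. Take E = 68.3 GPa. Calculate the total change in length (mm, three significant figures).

8.13 mm

A = 283.5 mm².
δ_mech = NL/(AE) = 61000·2580/(283.5·68300) = 8.127 mm.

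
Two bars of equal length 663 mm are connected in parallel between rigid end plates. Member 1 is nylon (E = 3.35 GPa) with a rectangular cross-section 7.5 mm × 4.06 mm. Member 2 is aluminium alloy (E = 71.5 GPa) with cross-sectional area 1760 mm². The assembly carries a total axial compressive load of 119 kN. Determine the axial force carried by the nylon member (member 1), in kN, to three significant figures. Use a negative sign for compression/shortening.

-0.0964 kN

A_1 = 30.45 mm².
Equal strain + equilibrium ⇒ each member carries load in proportion to AE: A₁E₁ = 102000 N, A₂E₂ = 125800000 N, ΣAE = 125900000 N.
F₁ = P·A₁E₁/ΣAE = -119000·102000/125900000 = -96.38 N.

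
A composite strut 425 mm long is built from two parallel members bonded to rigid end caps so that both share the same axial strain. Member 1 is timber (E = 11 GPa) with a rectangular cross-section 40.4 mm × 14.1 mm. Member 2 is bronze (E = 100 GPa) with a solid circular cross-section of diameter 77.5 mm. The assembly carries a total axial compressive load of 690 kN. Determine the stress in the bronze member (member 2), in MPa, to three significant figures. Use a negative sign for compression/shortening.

-144 MPa

A_1 = 569.6 mm².
A_2 = 4717 mm².
Equal strain + equilibrium ⇒ each member carries load in proportion to AE: A₁E₁ = 6266000 N, A₂E₂ = 471700000 N, ΣAE = 478000000 N.
σ₂ = P·E₂/ΣAE = -690000·100000/478000000 = -144.4 MPa.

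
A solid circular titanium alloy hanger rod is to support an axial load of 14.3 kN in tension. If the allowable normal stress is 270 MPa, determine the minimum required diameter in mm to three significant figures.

Required area A ≥ P/σ_allow = 14300/270 = 52.96 mm².
For a solid circular section, d ≥ √(4A/π) = 8.212 mm.

8.21 mm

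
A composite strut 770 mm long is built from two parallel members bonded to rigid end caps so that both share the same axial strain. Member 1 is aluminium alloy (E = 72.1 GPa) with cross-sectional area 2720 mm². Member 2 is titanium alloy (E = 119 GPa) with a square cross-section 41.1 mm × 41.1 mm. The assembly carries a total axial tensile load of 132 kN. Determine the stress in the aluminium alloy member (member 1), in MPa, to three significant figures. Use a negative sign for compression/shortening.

A_2 = 1689 mm².
Equal strain + equilibrium ⇒ each member carries load in proportion to AE: A₁E₁ = 196100000 N, A₂E₂ = 201000000 N, ΣAE = 397100000 N.
σ₁ = P·E₁/ΣAE = 132000·72100/397100000 = 23.97 MPa.

24.0 MPa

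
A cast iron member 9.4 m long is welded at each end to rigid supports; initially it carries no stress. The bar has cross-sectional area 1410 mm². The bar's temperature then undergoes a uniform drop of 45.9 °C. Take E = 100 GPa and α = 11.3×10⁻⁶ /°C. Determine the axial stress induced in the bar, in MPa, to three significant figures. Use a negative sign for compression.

Free thermal expansion αLΔT = 11.3e-6 · 9400 · -45.9 = -4.875 mm.
The walls impose strain ε = −(-4.875)/9400 = 5.1867e-04; σ = Eε = 100000 · 5.1867e-04 = 51.87 MPa.

51.9 MPa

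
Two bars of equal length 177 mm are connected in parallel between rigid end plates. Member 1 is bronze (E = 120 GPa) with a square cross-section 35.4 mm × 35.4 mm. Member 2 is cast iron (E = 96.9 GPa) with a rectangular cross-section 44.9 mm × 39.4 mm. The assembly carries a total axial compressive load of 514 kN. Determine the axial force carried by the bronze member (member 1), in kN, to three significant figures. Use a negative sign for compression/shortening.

-240 kN

A_1 = 1253 mm².
A_2 = 1769 mm².
Equal strain + equilibrium ⇒ each member carries load in proportion to AE: A₁E₁ = 150400000 N, A₂E₂ = 171400000 N, ΣAE = 321800000 N.
F₁ = P·A₁E₁/ΣAE = -514000·150400000/321800000 = -240200 N.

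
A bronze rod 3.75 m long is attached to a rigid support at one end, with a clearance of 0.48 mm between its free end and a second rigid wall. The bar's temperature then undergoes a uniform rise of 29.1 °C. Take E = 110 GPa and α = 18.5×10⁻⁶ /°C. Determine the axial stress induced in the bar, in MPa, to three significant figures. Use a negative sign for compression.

Free thermal expansion αLΔT = 18.5e-6 · 3750 · 29.1 = 2.019 mm.
The walls engage after the gap closes; constrained expansion = 2.019 − 0.48 = 1.539 mm.
The walls impose strain ε = −(1.539)/3750 = -4.1035e-04; σ = Eε = 110000 · -4.1035e-04 = -45.14 MPa.

-45.1 MPa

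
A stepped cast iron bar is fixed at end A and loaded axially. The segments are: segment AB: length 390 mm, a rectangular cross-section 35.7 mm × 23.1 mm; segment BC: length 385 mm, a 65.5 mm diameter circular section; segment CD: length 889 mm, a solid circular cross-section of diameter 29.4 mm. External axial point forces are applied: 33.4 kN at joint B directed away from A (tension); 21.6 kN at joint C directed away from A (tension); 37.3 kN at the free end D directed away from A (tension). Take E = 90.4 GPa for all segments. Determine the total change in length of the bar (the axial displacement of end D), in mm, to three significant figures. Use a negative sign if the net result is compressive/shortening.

Internal axial forces (sectioning from the free end, tension +): N_CD = 37.3 kN, N_BC = 58.9 kN, N_AB = 92.3 kN.
A_AB = 824.7 mm².
A_BC = 3370 mm².
A_CD = 678.9 mm².
δ_AB = 92300·390/(824.7·90400) = 0.4829 mm
δ_BC = 58900·385/(3370·90400) = 0.07444 mm
δ_CD = 37300·889/(678.9·90400) = 0.5403 mm
δ = Σδ_i = 1.098 mm.

1.10 mm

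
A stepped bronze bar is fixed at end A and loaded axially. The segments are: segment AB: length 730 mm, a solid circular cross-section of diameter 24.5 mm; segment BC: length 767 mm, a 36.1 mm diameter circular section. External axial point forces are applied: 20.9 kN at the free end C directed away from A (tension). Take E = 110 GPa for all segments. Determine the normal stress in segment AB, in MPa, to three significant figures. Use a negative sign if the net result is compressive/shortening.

Internal axial forces (sectioning from the free end, tension +): N_BC = 20.9 kN, N_AB = 20.9 kN.
A_AB = 471.4 mm².
σ_AB = N_AB/A_AB = 20900/471.4 = 44.33 MPa.

44.3 MPa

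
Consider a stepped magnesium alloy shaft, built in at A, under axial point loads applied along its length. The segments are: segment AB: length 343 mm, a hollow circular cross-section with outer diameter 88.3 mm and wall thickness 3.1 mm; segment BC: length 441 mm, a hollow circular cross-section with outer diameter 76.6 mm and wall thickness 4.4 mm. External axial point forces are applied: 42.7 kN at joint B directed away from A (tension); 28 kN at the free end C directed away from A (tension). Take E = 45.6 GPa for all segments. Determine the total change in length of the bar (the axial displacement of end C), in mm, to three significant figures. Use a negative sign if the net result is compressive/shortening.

0.912 mm

Internal axial forces (sectioning from the free end, tension +): N_BC = 28 kN, N_AB = 70.7 kN.
A_AB = 829.8 mm².
A_BC = 998 mm².
δ_AB = 70700·343/(829.8·45600) = 0.6409 mm
δ_BC = 28000·441/(998·45600) = 0.2713 mm
δ = Σδ_i = 0.9122 mm.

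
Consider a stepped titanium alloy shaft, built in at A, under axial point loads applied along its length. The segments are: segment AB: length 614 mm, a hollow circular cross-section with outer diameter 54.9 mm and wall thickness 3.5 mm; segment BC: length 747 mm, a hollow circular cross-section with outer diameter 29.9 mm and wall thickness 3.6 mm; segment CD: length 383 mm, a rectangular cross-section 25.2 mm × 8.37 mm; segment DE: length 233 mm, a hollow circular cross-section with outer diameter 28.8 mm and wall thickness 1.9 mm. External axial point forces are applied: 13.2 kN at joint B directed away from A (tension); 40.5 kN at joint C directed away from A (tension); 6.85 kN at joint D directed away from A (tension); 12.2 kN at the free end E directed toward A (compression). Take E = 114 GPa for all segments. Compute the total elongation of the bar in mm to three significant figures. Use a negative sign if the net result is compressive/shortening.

Internal axial forces (sectioning from the free end, tension +): N_DE = -12.2 kN, N_CD = -5.35 kN, N_BC = 35.15 kN, N_AB = 48.35 kN.
A_AB = 565.2 mm².
A_BC = 297.4 mm².
A_CD = 210.9 mm².
A_DE = 160.6 mm².
δ_AB = 48350·614/(565.2·114000) = 0.4608 mm
δ_BC = 35150·747/(297.4·114000) = 0.7743 mm
δ_CD = -5350·383/(210.9·114000) = -0.08522 mm
δ_DE = -12200·233/(160.6·114000) = -0.1553 mm
δ = Σδ_i = 0.9946 mm.

0.995 mm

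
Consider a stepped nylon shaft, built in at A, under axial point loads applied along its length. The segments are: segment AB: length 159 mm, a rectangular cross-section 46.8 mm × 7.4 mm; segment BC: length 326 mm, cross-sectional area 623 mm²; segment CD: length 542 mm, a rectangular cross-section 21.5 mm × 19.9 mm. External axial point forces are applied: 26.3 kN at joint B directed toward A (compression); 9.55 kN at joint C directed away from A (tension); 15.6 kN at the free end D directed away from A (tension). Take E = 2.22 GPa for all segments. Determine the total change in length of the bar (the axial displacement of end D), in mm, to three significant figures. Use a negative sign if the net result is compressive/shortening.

Internal axial forces (sectioning from the free end, tension +): N_CD = 15.6 kN, N_BC = 25.15 kN, N_AB = -1.15 kN.
A_AB = 346.3 mm².
A_CD = 427.8 mm².
δ_AB = -1150·159/(346.3·2220) = -0.2378 mm
δ_BC = 25150·326/(623·2220) = 5.928 mm
δ_CD = 15600·542/(427.8·2220) = 8.902 mm
δ = Σδ_i = 14.59 mm.

14.6 mm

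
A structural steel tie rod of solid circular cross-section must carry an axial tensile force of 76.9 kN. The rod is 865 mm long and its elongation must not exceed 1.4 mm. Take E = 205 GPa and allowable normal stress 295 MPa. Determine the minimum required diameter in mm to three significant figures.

18.2 mm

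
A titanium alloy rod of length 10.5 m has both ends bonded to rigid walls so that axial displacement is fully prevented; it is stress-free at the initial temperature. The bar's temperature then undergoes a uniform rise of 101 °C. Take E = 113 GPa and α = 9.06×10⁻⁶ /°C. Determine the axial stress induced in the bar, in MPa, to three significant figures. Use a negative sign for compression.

Free thermal expansion αLΔT = 9.06e-6 · 10500 · 101 = 9.608 mm.
The walls impose strain ε = −(9.608)/10500 = -9.1506e-04; σ = Eε = 113000 · -9.1506e-04 = -103.4 MPa.

-103 MPa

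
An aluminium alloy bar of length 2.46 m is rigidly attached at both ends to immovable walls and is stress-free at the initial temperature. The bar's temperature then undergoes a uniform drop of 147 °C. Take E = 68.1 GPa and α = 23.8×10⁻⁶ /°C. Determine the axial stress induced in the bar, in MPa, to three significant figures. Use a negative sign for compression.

238 MPa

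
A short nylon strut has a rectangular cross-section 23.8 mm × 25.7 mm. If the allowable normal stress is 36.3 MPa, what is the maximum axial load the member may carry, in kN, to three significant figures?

22.2 kN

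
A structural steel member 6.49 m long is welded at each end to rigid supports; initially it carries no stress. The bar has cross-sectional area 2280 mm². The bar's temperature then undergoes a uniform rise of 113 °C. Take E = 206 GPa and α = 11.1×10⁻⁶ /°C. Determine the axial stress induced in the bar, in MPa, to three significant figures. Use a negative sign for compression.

-258 MPa

Free thermal expansion αLΔT = 11.1e-6 · 6490 · 113 = 8.14 mm.
The walls impose strain ε = −(8.14)/6490 = -1.2543e-03; σ = Eε = 206000 · -1.2543e-03 = -258.4 MPa.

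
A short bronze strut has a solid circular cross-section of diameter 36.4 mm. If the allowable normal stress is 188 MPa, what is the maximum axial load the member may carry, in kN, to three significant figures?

196 kN

A = 1041 mm².
P_max = σ_allow · A = 188 · 1041 = 195600 N = 195.6 kN.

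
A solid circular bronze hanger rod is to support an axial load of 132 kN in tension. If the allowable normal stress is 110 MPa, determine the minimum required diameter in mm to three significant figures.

39.1 mm

Required area A ≥ P/σ_allow = 132000/110 = 1200 mm².
For a solid circular section, d ≥ √(4A/π) = 39.09 mm.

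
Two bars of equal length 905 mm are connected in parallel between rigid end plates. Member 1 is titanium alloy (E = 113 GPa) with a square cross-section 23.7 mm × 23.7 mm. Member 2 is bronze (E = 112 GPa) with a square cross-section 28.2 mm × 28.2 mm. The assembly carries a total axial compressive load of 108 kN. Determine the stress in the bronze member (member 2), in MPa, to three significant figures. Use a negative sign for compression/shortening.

-79.3 MPa

A_1 = 561.7 mm².
A_2 = 795.2 mm².
Equal strain + equilibrium ⇒ each member carries load in proportion to AE: A₁E₁ = 63470000 N, A₂E₂ = 89070000 N, ΣAE = 152500000 N.
σ₂ = P·E₂/ΣAE = -108000·112000/152500000 = -79.3 MPa.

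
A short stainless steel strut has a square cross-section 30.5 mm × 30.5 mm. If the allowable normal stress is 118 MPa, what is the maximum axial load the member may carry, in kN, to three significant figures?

A = 930.2 mm².
P_max = σ_allow · A = 118 · 930.2 = 109800 N = 109.8 kN.

110 kN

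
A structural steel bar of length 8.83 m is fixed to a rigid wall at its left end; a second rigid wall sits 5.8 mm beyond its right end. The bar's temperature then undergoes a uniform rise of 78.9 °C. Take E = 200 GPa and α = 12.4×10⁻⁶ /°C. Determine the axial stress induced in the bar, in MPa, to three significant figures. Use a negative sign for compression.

-64.3 MPa

Free thermal expansion αLΔT = 12.4e-6 · 8830 · 78.9 = 8.639 mm.
The walls engage after the gap closes; constrained expansion = 8.639 − 5.8 = 2.839 mm.
The walls impose strain ε = −(2.839)/8830 = -3.2151e-04; σ = Eε = 200000 · -3.2151e-04 = -64.3 MPa.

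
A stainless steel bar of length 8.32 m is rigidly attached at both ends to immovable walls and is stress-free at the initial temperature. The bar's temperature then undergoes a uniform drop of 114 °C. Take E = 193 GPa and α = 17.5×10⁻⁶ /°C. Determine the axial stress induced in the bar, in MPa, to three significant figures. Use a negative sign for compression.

385 MPa

Free thermal expansion αLΔT = 17.5e-6 · 8320 · -114 = -16.6 mm.
The walls impose strain ε = −(-16.6)/8320 = 1.9950e-03; σ = Eε = 193000 · 1.9950e-03 = 385 MPa.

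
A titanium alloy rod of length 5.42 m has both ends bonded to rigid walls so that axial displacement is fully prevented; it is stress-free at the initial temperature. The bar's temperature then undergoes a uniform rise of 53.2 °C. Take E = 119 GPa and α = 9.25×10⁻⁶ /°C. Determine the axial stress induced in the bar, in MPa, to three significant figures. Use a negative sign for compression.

Free thermal expansion αLΔT = 9.25e-6 · 5420 · 53.2 = 2.667 mm.
The walls impose strain ε = −(2.667)/5420 = -4.9210e-04; σ = Eε = 119000 · -4.9210e-04 = -58.56 MPa.

-58.6 MPa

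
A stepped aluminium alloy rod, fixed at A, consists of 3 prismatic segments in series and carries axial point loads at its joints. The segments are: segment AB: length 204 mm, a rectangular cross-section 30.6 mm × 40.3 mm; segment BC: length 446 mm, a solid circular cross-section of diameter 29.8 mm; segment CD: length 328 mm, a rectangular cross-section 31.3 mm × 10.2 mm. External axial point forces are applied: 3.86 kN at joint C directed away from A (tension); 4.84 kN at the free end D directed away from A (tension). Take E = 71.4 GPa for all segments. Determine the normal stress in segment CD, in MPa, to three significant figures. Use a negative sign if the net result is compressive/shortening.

15.2 MPa

Internal axial forces (sectioning from the free end, tension +): N_CD = 4.84 kN, N_BC = 8.7 kN, N_AB = 8.7 kN.
A_CD = 319.3 mm².
σ_CD = N_CD/A_CD = 4840/319.3 = 15.16 MPa.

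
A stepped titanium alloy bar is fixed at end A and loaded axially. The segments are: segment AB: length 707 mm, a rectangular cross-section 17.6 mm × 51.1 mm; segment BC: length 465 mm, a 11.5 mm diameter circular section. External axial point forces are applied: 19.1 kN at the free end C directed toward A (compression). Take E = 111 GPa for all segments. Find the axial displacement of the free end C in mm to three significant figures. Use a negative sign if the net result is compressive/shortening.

-0.906 mm

Internal axial forces (sectioning from the free end, tension +): N_BC = -19.1 kN, N_AB = -19.1 kN.
A_AB = 899.4 mm².
A_BC = 103.9 mm².
δ_AB = -19100·707/(899.4·111000) = -0.1353 mm
δ_BC = -19100·465/(103.9·111000) = -0.7703 mm
δ = Σδ_i = -0.9056 mm.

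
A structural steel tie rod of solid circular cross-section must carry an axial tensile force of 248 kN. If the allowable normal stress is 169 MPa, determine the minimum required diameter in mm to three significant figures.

43.2 mm

Required area A ≥ P/σ_allow = 248000/169 = 1467 mm².
For a solid circular section, d ≥ √(4A/π) = 43.23 mm.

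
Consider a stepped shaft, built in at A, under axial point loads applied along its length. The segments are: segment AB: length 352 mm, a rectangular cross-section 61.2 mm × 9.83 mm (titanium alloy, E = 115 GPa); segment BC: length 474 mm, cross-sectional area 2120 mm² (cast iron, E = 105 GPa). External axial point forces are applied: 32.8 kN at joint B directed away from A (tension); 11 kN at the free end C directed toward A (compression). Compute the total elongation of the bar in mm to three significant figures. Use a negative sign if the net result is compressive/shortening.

Internal axial forces (sectioning from the free end, tension +): N_BC = -11 kN, N_AB = 21.8 kN.
A_AB = 601.6 mm².
δ_AB = 21800·352/(601.6·115000) = 0.1109 mm
δ_BC = -11000·474/(2120·105000) = -0.02342 mm
δ = Σδ_i = 0.08749 mm.

0.0875 mm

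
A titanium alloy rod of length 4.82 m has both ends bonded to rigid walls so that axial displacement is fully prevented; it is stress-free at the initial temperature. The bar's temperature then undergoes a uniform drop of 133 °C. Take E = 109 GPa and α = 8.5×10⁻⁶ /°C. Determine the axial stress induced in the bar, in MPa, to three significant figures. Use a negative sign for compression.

123 MPa

Free thermal expansion αLΔT = 8.5e-6 · 4820 · -133 = -5.449 mm.
The walls impose strain ε = −(-5.449)/4820 = 1.1305e-03; σ = Eε = 109000 · 1.1305e-03 = 123.2 MPa.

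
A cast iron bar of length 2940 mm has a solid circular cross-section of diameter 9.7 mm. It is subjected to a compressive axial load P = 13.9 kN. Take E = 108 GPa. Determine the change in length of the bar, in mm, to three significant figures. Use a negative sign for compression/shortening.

A = 73.9 mm².
δ_mech = NL/(AE) = -13900·2940/(73.9·108000) = -5.12 mm.

-5.12 mm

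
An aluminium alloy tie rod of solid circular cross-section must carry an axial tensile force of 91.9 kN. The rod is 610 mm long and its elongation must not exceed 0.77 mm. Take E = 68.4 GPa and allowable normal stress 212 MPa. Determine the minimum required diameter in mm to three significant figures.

Required area A ≥ P/σ_allow = 91900/212 = 433.5 mm².
For a solid circular section, d ≥ √(4A/π) = 23.49 mm.
Elongation limit: A ≥ PL/(Eδ_allow) = 91900·610/(68400·0.77) = 1064 mm² ⇒ d ≥ 36.81 mm.
The elongation limit governs.

36.8 mm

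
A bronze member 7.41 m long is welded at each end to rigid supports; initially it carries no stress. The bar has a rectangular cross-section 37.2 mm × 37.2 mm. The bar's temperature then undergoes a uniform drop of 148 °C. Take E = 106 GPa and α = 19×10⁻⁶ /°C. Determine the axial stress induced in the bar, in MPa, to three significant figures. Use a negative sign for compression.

298 MPa

Free thermal expansion αLΔT = 19e-6 · 7410 · -148 = -20.84 mm.
The walls impose strain ε = −(-20.84)/7410 = 2.8120e-03; σ = Eε = 106000 · 2.8120e-03 = 298.1 MPa.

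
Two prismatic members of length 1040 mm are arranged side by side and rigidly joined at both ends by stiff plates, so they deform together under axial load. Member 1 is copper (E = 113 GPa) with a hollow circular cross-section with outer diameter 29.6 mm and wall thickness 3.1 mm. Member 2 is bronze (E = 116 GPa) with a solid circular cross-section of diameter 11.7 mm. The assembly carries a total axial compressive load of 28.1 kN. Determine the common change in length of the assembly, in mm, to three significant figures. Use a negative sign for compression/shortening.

-0.702 mm

A_1 = 258.1 mm².
A_2 = 107.5 mm².
Equal strain + equilibrium ⇒ each member carries load in proportion to AE: A₁E₁ = 29160000 N, A₂E₂ = 12470000 N, ΣAE = 41630000 N.
δ = PL/ΣAE = -28100·1040/41630000 = -0.7019 mm.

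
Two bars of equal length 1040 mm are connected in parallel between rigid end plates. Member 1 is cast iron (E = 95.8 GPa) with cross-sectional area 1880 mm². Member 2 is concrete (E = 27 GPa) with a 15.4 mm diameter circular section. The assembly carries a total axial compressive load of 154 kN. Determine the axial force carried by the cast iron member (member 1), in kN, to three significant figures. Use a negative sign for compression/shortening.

-150 kN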